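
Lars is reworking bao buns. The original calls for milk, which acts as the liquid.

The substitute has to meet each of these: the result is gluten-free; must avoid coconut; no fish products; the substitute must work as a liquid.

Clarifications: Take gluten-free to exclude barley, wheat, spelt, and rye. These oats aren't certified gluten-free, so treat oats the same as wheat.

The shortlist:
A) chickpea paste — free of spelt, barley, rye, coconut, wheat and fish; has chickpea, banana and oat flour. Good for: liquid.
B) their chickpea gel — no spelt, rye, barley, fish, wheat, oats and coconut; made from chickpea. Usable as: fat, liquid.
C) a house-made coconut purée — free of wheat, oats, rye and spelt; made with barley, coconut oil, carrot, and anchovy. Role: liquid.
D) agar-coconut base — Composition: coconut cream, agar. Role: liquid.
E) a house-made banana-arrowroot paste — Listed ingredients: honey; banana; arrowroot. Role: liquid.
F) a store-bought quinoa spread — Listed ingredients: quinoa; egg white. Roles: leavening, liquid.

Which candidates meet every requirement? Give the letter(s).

A: has oat flour, so not gluten-free — reject
B: all constraints satisfied — OK
C: has barley, so not gluten-free; has anchovy, so not fish-free (and 1 more) — no
D: has coconut cream, so not coconut-free — reject
E: every rule checks out — keep
F: nothing on the exclusion list — valid

B, E, F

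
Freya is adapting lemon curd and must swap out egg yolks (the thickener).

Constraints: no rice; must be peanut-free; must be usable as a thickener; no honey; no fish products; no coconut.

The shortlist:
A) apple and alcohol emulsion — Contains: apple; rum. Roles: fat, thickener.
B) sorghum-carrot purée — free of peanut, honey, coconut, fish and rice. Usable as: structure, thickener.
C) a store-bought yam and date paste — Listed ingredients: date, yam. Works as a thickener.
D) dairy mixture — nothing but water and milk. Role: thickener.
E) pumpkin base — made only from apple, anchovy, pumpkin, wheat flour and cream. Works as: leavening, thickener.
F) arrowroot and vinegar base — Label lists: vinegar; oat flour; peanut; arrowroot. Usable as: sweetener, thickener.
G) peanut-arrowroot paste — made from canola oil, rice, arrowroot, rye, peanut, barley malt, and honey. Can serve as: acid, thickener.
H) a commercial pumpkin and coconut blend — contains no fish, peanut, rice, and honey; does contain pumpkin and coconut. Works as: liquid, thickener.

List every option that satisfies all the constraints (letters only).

A: only rum and apple; none excluded — keep
B: all constraints satisfied — keep
C: no honey, no rice — OK
D: every rule checks out — OK
E: has anchovy, so not fish-free — no
F: has peanut, so not peanut-free — no
G: has peanut, so not peanut-free; has honey, so not honey-free (and 1 more) — out
H: has coconut, so not coconut-free — reject

A, B, C, D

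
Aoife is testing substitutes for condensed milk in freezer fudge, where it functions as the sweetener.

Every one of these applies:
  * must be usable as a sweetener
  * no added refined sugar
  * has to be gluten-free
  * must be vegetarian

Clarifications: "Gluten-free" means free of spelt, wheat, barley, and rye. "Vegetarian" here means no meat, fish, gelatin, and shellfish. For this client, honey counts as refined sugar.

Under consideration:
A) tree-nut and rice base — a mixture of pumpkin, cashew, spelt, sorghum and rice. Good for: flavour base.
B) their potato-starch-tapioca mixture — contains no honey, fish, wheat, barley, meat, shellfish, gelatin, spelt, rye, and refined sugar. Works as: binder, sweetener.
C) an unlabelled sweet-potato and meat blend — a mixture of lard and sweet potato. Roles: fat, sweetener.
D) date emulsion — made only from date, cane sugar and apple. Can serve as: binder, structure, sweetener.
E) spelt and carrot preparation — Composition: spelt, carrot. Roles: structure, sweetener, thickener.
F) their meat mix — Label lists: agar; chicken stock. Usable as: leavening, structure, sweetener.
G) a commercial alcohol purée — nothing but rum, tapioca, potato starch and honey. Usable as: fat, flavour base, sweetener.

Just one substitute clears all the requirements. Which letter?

B

A: not usable as a sweetener; has spelt, so not gluten-free — out
B: works as a sweetener, no-added-sugar, gluten-free — OK
C: has lard, so not vegetarian — no
D: has cane sugar, so not no-added-sugar — reject
E: has spelt, so not gluten-free — out
F: has chicken stock, so not vegetarian — no
G: has honey, so not no-added-sugar — reject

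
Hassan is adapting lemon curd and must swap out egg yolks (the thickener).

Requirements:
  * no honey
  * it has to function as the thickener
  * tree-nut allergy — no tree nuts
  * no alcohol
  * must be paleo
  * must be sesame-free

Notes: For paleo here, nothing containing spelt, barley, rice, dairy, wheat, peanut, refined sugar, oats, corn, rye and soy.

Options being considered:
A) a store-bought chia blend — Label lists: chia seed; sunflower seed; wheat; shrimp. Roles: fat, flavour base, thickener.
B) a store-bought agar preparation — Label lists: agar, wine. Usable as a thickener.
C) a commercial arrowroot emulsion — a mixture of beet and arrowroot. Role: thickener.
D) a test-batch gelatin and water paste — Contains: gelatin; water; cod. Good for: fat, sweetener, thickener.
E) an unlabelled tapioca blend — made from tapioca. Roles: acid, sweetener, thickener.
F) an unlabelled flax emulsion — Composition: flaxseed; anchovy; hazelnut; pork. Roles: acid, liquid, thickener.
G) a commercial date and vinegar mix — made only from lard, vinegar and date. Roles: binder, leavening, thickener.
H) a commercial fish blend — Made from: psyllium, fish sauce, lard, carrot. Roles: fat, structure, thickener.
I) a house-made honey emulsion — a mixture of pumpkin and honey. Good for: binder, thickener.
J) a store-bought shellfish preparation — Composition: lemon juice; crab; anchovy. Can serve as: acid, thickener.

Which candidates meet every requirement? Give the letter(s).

C, D, E, G, H, J

A: has wheat, so not paleo — out
B: has wine, so not alcohol-free — no
C: works as a thickener, no tree nuts, no sesame — valid
D: all constraints satisfied — valid
E: works as a thickener, no tree nuts, no alcohol — keep
F: has hazelnut, so not tree-nut-free — reject
G: works as a thickener, no sesame, no honey — valid
H: fish sauce and lard etc. — none of it excluded — valid
I: has honey, so not honey-free — no
J: no honey, no sesame — keep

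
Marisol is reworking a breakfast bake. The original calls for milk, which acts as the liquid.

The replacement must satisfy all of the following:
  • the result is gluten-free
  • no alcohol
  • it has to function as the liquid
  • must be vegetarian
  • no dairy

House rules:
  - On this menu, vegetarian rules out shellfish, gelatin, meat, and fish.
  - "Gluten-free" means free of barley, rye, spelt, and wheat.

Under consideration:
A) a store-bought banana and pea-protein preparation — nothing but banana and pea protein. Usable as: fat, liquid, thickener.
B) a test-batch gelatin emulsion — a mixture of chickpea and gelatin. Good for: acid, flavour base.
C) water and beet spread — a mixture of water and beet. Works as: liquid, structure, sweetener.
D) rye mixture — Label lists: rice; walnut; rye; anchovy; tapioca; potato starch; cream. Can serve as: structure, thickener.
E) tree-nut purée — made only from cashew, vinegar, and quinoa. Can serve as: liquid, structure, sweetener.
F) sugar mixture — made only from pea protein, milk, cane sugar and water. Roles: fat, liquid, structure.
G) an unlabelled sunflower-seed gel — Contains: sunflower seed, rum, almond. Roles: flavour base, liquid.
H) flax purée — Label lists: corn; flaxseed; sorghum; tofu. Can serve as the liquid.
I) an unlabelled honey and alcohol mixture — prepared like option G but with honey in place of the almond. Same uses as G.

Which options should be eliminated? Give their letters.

A: works as a liquid, no alcohol, gluten-free — keep
B: not usable as a liquid; has gelatin, so not vegetarian — out
C: only beet and water; none excluded — keep
D: not usable as a liquid; has anchovy, so not vegetarian (and 2 more) — out
E: gluten-free, no alcohol — OK
F: has milk, so not dairy-free — out
G: has rum, so not alcohol-free — reject
H: gluten-free, no dairy — keep
I: has rum, so not alcohol-free — no

B, D, F, G, I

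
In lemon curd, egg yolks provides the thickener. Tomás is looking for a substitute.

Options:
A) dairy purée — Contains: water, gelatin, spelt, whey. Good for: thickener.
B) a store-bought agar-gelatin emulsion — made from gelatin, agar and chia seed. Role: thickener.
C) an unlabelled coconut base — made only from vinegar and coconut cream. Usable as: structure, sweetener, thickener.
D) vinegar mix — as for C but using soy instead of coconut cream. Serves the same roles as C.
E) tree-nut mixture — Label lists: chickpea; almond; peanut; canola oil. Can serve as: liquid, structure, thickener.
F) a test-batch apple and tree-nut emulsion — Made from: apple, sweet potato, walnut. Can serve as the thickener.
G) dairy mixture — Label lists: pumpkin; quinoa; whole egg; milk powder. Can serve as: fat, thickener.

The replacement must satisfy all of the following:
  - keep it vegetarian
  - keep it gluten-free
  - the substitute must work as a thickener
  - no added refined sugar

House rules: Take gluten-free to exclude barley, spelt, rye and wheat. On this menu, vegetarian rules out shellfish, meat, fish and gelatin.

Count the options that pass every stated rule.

A: has spelt, so not gluten-free; has gelatin, so not vegetarian — out
B: has gelatin, so not vegetarian — no
C: only coconut cream and vinegar; none excluded — keep
D: nothing on the exclusion list — OK
E: no refined sugar, vegetarian — OK
F: works as a thickener, no refined sugar, vegetarian — OK
G: all constraints satisfied — OK

5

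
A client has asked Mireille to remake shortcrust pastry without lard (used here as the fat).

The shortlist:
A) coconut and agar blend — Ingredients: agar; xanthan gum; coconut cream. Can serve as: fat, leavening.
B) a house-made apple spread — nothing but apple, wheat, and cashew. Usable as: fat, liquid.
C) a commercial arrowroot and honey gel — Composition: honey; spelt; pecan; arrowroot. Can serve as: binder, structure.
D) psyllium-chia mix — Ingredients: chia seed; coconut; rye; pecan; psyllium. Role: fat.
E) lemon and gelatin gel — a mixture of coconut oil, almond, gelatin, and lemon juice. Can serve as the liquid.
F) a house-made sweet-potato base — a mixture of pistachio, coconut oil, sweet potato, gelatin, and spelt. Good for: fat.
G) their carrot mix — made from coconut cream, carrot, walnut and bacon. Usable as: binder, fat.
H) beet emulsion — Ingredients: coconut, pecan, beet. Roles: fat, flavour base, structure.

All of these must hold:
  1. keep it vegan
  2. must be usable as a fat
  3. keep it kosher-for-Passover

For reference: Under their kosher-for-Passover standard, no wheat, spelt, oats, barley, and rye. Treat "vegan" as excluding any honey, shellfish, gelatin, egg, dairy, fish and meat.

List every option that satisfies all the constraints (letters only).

A: all constraints satisfied — valid
B: has wheat, so not kosher-for-Passover — reject
C: not usable as a fat; has spelt, so not kosher-for-Passover (and 1 more) — out
D: has rye, so not kosher-for-Passover — no
E: not usable as a fat; has gelatin, so not vegan — out
F: has spelt, so not kosher-for-Passover; has gelatin, so not vegan — out
G: has bacon, so not vegan — no
H: only coconut, pecan, and beet; none excluded — OK

A, H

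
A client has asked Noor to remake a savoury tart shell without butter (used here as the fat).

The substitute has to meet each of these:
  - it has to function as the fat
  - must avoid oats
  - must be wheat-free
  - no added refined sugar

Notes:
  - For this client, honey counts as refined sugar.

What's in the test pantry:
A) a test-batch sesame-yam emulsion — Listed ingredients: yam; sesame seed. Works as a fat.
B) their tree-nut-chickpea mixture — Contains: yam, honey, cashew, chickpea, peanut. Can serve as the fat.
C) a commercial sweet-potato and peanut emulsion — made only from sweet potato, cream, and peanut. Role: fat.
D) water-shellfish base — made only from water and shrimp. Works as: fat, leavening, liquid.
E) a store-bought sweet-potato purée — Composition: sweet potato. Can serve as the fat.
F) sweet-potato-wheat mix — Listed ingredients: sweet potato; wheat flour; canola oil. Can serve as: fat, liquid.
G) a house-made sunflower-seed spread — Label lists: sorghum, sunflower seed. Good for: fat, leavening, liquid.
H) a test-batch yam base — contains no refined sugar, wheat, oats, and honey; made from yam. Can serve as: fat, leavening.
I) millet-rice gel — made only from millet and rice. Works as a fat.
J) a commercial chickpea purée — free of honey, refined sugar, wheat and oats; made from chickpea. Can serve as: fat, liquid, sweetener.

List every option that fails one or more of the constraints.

A: only sesame seed and yam; none excluded — OK
B: has honey, so not no-added-sugar — reject
C: only cream, peanut and sweet potato; none excluded — OK
D: only shrimp and water; none excluded — valid
E: only sweet potato; none excluded — keep
F: has wheat flour, so not wheat-free — reject
G: nothing on the exclusion list — OK
H: works as a fat, no wheat, no-added-sugar — valid
I: no wheat, no oats — OK
J: works as a fat, no wheat, no oats — valid

B, F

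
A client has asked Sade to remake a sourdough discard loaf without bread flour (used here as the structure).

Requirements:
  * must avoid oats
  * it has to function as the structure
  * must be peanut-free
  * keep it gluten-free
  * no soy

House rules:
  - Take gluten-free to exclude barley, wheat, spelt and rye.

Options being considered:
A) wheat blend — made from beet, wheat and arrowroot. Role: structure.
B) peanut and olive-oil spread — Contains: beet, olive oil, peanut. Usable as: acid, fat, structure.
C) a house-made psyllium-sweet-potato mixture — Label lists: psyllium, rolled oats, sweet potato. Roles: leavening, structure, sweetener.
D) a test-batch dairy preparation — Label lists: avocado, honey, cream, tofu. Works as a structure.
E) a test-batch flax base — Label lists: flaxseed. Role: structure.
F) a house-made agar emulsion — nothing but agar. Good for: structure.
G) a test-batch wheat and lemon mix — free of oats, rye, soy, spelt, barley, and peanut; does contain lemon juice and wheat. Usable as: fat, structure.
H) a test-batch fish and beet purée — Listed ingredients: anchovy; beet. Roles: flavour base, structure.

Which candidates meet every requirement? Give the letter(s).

E, F, H

A: has wheat, so not gluten-free — out
B: has peanut, so not peanut-free — out
C: has rolled oats, so not oat-free — out
D: has tofu, so not soy-free — no
E: no oats, gluten-free — OK
F: works as a structure, gluten-free, no soy — OK
G: has wheat, so not gluten-free — reject
H: gluten-free, no soy — OK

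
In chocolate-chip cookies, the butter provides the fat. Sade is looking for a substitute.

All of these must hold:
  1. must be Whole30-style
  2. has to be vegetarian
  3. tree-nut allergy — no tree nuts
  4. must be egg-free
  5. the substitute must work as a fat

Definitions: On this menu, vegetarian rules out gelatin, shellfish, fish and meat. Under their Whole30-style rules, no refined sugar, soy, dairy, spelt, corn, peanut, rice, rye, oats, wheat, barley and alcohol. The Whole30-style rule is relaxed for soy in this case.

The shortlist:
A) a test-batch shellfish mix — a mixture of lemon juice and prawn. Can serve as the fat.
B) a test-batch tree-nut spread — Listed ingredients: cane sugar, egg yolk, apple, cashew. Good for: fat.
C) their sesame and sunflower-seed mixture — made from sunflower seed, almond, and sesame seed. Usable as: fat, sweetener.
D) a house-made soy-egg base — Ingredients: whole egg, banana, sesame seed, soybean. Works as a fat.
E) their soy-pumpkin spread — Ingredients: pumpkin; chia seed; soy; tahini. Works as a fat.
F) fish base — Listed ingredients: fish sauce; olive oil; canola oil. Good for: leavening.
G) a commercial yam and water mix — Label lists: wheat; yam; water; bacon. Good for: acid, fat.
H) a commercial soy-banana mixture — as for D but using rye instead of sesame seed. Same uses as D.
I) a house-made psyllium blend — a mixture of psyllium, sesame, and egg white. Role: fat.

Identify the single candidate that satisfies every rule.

A: has prawn, so not vegetarian — reject
B: has cane sugar, so not Whole30-style; has cashew, so not tree-nut-free (and 1 more) — out
C: has almond, so not tree-nut-free — reject
D: has whole egg, so not egg-free — reject
E: soy is permitted under the Whole30-style carve-out; nothing else excluded — keep
F: not usable as a fat; has fish sauce, so not vegetarian — out
G: has bacon, so not vegetarian; has wheat, so not Whole30-style — out
H: has rye, so not Whole30-style; has whole egg, so not egg-free — no
I: has egg white, so not egg-free — no

E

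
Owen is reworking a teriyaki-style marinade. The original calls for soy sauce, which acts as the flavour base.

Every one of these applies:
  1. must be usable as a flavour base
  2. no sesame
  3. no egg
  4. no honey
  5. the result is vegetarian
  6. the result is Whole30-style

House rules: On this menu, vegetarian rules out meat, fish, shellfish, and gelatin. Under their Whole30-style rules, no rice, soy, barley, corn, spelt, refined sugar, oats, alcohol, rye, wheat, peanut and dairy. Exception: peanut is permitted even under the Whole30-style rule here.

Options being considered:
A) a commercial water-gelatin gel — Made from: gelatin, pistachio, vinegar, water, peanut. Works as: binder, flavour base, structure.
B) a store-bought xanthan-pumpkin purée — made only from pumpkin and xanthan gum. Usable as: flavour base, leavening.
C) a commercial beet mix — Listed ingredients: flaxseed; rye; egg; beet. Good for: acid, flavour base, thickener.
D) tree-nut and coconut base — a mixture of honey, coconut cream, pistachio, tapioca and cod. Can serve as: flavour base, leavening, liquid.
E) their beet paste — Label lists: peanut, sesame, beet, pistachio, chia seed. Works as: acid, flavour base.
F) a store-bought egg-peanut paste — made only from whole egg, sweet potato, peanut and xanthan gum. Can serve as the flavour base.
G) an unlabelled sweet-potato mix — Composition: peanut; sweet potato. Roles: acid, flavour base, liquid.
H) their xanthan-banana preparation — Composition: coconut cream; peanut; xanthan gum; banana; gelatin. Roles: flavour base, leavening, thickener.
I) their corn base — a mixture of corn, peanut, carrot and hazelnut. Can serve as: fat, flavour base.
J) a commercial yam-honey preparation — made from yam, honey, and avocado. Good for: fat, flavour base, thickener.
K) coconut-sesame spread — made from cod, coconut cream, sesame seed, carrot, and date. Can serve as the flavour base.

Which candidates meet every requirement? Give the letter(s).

B, G

A: has gelatin, so not vegetarian — reject
B: every rule checks out — valid
C: has rye, so not Whole30-style; has egg, so not egg-free — out
D: has cod, so not vegetarian; has honey, so not honey-free — reject
E: has sesame, so not sesame-free — no
F: has whole egg, so not egg-free — out
G: peanut is permitted under the Whole30-style carve-out; nothing else excluded — keep
H: has gelatin, so not vegetarian — no
I: has corn, so not Whole30-style — out
J: has honey, so not honey-free — out
K: has cod, so not vegetarian; has sesame seed, so not sesame-free — out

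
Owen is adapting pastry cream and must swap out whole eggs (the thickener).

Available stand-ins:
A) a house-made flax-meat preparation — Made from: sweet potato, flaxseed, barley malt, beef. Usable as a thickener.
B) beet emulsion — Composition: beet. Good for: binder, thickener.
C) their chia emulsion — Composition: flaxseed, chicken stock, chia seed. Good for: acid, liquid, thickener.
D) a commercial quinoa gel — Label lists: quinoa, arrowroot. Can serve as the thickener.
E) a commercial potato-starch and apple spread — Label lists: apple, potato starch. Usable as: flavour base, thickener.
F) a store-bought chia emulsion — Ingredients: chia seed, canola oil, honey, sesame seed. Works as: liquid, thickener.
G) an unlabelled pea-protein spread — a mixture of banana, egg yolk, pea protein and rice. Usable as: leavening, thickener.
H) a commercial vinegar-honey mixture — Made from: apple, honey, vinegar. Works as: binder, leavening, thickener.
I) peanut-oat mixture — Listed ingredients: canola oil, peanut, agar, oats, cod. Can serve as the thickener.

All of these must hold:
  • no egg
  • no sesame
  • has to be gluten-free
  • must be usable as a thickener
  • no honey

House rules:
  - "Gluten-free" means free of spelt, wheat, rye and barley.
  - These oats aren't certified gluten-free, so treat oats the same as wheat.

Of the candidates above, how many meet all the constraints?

4

A: has barley malt, so not gluten-free — out
B: gluten-free, no sesame — valid
C: only chicken stock, flaxseed and chia seed; none excluded — keep
D: works as a thickener, no sesame, gluten-free — valid
E: no sesame, no egg — valid
F: has sesame seed, so not sesame-free; has honey, so not honey-free — reject
G: has egg yolk, so not egg-free — no
H: has honey, so not honey-free — out
I: has oats, so not gluten-free — reject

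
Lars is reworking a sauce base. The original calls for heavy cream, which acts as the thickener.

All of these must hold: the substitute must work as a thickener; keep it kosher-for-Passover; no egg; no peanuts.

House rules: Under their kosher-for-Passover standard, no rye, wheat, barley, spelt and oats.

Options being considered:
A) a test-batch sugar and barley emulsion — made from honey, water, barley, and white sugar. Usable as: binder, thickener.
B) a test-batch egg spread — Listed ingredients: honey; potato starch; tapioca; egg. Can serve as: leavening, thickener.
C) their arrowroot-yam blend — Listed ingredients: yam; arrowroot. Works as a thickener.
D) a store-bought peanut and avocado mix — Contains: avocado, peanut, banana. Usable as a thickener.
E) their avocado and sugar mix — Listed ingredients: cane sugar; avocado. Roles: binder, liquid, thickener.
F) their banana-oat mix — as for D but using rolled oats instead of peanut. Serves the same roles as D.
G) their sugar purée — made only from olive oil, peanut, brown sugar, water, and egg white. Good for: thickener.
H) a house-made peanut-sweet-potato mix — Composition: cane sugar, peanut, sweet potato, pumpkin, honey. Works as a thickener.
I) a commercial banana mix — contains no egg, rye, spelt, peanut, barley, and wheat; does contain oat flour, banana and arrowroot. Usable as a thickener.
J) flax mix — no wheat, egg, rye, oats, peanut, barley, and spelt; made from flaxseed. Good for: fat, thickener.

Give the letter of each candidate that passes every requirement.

C, E, J

A: has barley, so not kosher-for-Passover — reject
B: has egg, so not egg-free — no
C: works as a thickener, no peanut, no egg — valid
D: has peanut, so not peanut-free — out
E: works as a thickener, kosher-for-Passover, no egg — keep
F: has rolled oats, so not kosher-for-Passover — no
G: has egg white, so not egg-free; has peanut, so not peanut-free — reject
H: has peanut, so not peanut-free — no
I: has oat flour, so not kosher-for-Passover — out
J: works as a thickener, no egg, kosher-for-Passover — keep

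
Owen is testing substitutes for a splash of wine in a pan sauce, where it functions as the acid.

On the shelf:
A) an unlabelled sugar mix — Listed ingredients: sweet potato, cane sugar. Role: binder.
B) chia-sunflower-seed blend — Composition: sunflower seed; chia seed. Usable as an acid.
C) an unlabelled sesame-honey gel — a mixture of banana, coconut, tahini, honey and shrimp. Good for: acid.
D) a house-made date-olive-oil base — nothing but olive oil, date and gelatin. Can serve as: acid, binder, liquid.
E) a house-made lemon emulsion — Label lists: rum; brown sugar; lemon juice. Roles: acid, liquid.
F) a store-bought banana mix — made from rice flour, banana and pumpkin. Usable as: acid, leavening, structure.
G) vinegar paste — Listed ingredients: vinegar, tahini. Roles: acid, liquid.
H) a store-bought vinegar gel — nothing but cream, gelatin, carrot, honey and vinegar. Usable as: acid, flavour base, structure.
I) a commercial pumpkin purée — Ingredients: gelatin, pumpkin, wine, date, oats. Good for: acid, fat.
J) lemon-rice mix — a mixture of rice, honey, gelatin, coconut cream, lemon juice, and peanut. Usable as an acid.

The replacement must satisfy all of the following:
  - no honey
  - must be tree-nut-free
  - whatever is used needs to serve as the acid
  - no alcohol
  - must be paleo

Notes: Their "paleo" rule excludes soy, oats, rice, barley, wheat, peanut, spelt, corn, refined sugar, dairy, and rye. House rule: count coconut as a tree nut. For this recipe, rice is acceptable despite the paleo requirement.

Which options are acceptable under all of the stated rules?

B, D, F, G

A: not usable as an acid; has cane sugar, so not paleo — out
B: all constraints satisfied — valid
C: has coconut, so not tree-nut-free; has honey, so not honey-free — reject
D: works as an acid, tree-nut-free, no alcohol — OK
E: has brown sugar, so not paleo; has rum, so not alcohol-free — no
F: rice is permitted under the paleo carve-out; nothing else excluded — valid
G: every rule checks out — valid
H: has cream, so not paleo; has honey, so not honey-free — reject
I: has oats, so not paleo; has wine, so not alcohol-free — out
J: has peanut, so not paleo; has coconut cream, so not tree-nut-free (and 1 more) — out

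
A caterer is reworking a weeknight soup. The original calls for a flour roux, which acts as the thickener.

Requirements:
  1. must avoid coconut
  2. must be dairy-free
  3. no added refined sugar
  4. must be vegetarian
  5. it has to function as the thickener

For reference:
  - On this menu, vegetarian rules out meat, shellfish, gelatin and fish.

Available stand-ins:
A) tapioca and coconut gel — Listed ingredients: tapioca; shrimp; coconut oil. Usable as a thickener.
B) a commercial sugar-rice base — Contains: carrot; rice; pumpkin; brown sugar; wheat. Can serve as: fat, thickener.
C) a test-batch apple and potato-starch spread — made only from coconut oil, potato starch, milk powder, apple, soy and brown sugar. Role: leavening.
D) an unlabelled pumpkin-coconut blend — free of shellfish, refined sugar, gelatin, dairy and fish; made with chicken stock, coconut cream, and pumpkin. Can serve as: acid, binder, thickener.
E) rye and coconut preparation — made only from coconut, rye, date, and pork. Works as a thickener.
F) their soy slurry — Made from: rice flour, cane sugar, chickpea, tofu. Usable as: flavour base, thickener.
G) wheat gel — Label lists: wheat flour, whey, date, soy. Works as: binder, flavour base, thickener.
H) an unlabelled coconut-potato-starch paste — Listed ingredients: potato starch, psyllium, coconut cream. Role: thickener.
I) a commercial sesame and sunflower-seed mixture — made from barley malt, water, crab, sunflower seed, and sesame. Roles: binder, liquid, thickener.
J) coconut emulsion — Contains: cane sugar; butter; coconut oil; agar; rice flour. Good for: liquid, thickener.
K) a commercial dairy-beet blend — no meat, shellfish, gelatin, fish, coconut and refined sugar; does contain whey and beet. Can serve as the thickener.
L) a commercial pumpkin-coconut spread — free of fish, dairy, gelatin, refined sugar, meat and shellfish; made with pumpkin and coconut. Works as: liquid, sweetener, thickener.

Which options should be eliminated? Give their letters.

A: has shrimp, so not vegetarian; has coconut oil, so not coconut-free — out
B: has brown sugar, so not no-added-sugar — reject
C: not usable as a thickener; has brown sugar, so not no-added-sugar (and 2 more) — no
D: has chicken stock, so not vegetarian; has coconut cream, so not coconut-free — reject
E: has pork, so not vegetarian; has coconut, so not coconut-free — no
F: has cane sugar, so not no-added-sugar — reject
G: has whey, so not dairy-free — no
H: has coconut cream, so not coconut-free — out
I: has crab, so not vegetarian — no
J: has cane sugar, so not no-added-sugar; has butter, so not dairy-free (and 1 more) — out
K: has whey, so not dairy-free — no
L: has coconut, so not coconut-free — reject

A, B, C, D, E, F, G, H, I, J, K, L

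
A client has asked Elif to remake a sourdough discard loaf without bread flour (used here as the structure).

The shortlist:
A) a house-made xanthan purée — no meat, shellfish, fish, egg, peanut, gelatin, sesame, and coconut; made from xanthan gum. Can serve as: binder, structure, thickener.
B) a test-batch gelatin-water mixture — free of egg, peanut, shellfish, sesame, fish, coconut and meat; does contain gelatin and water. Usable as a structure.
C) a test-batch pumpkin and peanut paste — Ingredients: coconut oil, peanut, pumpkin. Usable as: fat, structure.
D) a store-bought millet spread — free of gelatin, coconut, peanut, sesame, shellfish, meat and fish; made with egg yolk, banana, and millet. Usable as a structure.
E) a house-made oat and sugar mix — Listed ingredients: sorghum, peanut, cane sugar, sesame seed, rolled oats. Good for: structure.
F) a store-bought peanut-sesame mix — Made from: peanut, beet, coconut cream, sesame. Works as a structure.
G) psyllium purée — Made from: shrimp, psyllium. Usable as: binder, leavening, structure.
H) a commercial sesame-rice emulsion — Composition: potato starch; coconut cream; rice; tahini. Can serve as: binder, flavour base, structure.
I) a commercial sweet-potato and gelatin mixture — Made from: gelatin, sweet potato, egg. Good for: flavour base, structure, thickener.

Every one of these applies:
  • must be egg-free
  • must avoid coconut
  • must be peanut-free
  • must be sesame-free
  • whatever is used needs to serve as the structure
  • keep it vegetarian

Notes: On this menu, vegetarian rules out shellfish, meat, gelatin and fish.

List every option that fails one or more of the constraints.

A: nothing on the exclusion list — valid
B: has gelatin, so not vegetarian — reject
C: has coconut oil, so not coconut-free; has peanut, so not peanut-free — out
D: has egg yolk, so not egg-free — reject
E: has peanut, so not peanut-free; has sesame seed, so not sesame-free — no
F: has coconut cream, so not coconut-free; has peanut, so not peanut-free (and 1 more) — reject
G: has shrimp, so not vegetarian — reject
H: has coconut cream, so not coconut-free; has tahini, so not sesame-free — no
I: has gelatin, so not vegetarian; has egg, so not egg-free — reject

B, C, D, E, F, G, H, I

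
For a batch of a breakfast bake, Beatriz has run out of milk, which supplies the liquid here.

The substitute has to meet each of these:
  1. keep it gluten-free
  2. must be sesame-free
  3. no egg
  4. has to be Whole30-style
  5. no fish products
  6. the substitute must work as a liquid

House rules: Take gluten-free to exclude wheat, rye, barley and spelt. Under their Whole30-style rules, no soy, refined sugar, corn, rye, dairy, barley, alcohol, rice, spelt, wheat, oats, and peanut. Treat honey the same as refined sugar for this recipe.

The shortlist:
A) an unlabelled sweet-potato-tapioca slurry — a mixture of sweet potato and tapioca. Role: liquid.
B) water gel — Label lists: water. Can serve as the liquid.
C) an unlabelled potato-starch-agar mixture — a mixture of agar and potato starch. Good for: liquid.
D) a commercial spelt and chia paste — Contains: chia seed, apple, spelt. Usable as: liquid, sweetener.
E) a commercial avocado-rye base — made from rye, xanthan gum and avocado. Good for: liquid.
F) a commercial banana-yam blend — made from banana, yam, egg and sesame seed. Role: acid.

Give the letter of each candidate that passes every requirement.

A, B, C

A: works as a liquid, no fish, Whole30-style — OK
B: gluten-free, no egg — keep
C: works as a liquid, Whole30-style, no fish — valid
D: has spelt, so not gluten-free; has spelt, so not Whole30-style — no
E: has rye, so not gluten-free; has rye, so not Whole30-style — out
F: not usable as a liquid; has egg, so not egg-free (and 1 more) — no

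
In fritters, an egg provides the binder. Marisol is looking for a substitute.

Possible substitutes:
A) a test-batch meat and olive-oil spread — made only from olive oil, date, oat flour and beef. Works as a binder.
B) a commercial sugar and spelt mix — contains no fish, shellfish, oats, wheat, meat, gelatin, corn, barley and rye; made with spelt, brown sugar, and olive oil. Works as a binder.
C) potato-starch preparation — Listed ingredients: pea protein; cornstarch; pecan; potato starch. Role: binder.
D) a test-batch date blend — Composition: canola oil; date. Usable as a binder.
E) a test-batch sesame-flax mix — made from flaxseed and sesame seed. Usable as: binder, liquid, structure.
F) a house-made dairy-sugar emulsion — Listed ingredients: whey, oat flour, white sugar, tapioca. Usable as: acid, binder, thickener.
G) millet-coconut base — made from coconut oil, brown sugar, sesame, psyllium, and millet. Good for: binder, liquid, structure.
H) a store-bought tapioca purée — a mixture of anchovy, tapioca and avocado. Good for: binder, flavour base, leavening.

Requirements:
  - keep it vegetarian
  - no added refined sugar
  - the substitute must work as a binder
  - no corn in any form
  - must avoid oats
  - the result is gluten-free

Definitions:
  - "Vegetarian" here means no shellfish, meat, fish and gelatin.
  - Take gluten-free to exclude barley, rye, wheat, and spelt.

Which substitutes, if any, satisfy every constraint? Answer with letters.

D, E

A: has beef, so not vegetarian; has oat flour, so not oat-free — no
B: has spelt, so not gluten-free; has brown sugar, so not no-added-sugar — no
C: has cornstarch, so not corn-free — reject
D: only canola oil and date; none excluded — keep
E: only sesame seed and flaxseed; none excluded — valid
F: has oat flour, so not oat-free; has white sugar, so not no-added-sugar — out
G: has brown sugar, so not no-added-sugar — out
H: has anchovy, so not vegetarian — reject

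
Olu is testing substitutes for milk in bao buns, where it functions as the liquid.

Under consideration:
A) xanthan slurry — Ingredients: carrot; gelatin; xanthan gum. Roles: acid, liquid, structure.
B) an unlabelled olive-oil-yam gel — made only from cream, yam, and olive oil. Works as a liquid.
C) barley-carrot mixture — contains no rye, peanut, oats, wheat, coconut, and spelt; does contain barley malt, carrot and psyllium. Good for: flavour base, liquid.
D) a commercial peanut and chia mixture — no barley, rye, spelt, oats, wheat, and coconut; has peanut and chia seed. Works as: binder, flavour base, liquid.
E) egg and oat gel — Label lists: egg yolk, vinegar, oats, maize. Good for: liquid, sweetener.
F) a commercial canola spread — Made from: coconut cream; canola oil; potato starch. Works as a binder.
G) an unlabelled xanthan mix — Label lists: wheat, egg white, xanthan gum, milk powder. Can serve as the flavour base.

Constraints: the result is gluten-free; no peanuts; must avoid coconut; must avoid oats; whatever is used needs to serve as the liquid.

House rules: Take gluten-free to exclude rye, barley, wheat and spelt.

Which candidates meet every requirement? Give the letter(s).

A: only gelatin, xanthan gum and carrot; none excluded — valid
B: every rule checks out — OK
C: has barley malt, so not gluten-free — out
D: has peanut, so not peanut-free — no
E: has oats, so not oat-free — out
F: not usable as a liquid; has coconut cream, so not coconut-free — reject
G: not usable as a liquid; has wheat, so not gluten-free — no

A, B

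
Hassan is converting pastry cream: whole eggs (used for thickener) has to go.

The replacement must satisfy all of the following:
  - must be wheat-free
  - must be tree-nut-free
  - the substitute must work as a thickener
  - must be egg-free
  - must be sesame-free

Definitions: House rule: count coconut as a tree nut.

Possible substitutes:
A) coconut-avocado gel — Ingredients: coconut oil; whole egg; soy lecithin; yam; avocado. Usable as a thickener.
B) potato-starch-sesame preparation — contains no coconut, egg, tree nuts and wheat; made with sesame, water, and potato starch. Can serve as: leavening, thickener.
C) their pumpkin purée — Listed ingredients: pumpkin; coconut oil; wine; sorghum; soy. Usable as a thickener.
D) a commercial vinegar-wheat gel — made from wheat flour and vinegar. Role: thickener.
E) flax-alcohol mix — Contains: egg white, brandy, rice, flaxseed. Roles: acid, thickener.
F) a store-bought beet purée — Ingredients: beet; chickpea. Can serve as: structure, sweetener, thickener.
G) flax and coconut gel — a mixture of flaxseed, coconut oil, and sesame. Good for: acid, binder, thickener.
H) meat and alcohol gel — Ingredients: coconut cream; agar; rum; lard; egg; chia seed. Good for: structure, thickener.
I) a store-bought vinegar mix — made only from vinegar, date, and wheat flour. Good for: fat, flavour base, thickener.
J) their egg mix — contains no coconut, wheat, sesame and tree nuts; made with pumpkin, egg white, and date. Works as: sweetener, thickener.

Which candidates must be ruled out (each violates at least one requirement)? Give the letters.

A, B, C, D, E, G, H, I, J

A: has whole egg, so not egg-free; has coconut oil, so not tree-nut-free — no
B: has sesame, so not sesame-free — out
C: has coconut oil, so not tree-nut-free — no
D: has wheat flour, so not wheat-free — out
E: has egg white, so not egg-free — out
F: all constraints satisfied — keep
G: has sesame, so not sesame-free; has coconut oil, so not tree-nut-free — no
H: has egg, so not egg-free; has coconut cream, so not tree-nut-free — no
I: has wheat flour, so not wheat-free — no
J: has egg white, so not egg-free — no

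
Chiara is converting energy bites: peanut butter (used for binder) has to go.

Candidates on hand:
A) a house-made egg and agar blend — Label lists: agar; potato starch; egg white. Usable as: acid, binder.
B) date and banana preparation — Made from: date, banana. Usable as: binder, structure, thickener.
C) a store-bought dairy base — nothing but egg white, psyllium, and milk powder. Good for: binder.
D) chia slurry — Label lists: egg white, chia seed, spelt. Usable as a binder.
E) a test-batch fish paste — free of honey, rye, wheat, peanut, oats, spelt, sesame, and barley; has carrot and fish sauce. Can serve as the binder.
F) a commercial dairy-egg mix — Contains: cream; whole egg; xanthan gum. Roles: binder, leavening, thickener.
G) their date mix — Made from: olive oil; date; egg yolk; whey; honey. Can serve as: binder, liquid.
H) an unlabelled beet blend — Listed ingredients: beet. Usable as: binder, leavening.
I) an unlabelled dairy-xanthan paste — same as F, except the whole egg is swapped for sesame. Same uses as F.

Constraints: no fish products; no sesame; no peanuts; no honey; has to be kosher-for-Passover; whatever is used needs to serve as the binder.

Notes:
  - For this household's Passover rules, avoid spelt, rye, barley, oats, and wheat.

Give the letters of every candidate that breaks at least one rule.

A: no fish, no sesame — valid
B: works as a binder, no fish, no peanut — keep
C: only milk powder, egg white and psyllium; none excluded — keep
D: has spelt, so not kosher-for-Passover — reject
E: has fish sauce, so not fish-free — reject
F: works as a binder, no sesame, no fish — keep
G: has honey, so not honey-free — no
H: no peanut, kosher-for-Passover — OK
I: has sesame, so not sesame-free — no

D, E, G, I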